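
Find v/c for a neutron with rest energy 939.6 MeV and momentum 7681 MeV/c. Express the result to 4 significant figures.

0.9926

βγ = pc/(mc²) = 7681/939.6 = 8.1748.
Since γ² = 1 + (βγ)² = 67.8274, γ = √67.8274 = 8.23574, and β = (βγ)/γ = 8.1748/8.23574 = 0.9926.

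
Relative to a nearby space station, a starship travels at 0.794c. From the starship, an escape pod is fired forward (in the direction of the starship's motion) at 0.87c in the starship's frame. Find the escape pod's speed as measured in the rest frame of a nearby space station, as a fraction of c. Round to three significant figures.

0.984c

Relativistic velocity addition: u = (u' + v)/(1 + u'v/c²), with u' = 0.87c and v = 0.794c.
Numerator: 0.87 + 0.794 = 1.664. Denominator: 1 + (0.87)(0.794) = 1.69078.
u = 1.664/1.69078 = 0.98416, so the speed is 0.984c.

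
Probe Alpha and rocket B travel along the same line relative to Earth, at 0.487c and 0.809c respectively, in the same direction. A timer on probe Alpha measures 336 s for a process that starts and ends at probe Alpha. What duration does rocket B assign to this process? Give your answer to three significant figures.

Transform probe Alpha's velocity into rocket B's frame: (0.487 − 0.809)/(1 − 0.487·0.809) = −0.322/0.606017, so the relative speed is 0.53134c.
At |u| = 0.53134c, γ = (1 − 0.282322)^(−1/2) = 1.1804.
Probe Alpha's interval is proper; time dilation gives Δt_B = γΔτ = 1.1804 × 336 s = 397 s.

397 s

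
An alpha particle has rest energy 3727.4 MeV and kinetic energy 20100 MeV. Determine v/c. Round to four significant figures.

0.9877

K = (γ−1)mc², so γ = 1 + 20100/3727.4 = 6.3925.
Then v/c = √(1 − γ⁻²) = √(1 − 0.0244714) = √0.9755286 = 0.9877.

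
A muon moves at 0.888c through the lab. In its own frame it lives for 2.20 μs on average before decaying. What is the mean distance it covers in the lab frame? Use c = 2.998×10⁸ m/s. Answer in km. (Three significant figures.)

γ = 1/√(1 − β²) = 1/√(1 − 0.788544) = 1/√0.211456 = 1/0.459843 = 2.1747.
Lab-frame lifetime: Δt = γτ = 2.1747 × 2.20 μs = 4.7843 μs.
Distance: d = vΔt = 0.888 × 2.998×10⁸ m/s × 4.7843×10^-6 s = 1270 m = 1.27 km.

1.27 km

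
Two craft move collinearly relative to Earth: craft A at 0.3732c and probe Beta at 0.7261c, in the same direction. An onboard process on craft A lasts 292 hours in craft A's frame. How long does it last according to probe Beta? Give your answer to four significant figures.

The velocity of craft A relative to probe Beta is (0.3732 − 0.7261)c / (1 − 0.3732×0.7261) = −0.48407c; relative speed 0.48407c.
γ for this relative speed: γ = 1/√(1 − 0.234324) = 1.1428.
The clock on craft A records proper time, so probe Beta measures Δt = γΔτ = 1.1428 × 292 = 333.7 hours.

333.7 hours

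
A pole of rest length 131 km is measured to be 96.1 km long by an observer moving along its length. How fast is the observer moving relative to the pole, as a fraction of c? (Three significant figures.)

Length contraction gives γ = L₀/L = 131/96.1 = 1.3632.
β = √(1 − 1/γ²) = √0.461878 = 0.680.

0.680c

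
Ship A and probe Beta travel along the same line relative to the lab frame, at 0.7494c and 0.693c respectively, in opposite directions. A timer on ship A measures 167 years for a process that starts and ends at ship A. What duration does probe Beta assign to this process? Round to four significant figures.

531.5 years

The velocity of ship A relative to probe Beta is (0.7494 + 0.693)c / (1 + 0.7494×0.693) = 0.94936c; relative speed 0.94936c.
At |u| = 0.94936c, γ = (1 − 0.901284)^(−1/2) = 3.1828.
Ship A's interval is proper; time dilation gives Δt_B = γΔτ = 3.1828 × 167 years = 531.5 years.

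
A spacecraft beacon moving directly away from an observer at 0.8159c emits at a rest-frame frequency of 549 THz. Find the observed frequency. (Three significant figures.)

Relativistic Doppler (source moving away): f_obs = f_src · √((1−β)/(1+β)).
With β = 0.8159: factor = √(0.1841/1.8159) = 0.31841.
f_obs = 549 × 0.31841 = 175 THz.

175 THz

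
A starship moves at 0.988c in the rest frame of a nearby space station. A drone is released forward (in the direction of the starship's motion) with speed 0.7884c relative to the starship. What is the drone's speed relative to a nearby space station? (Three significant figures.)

In units of c, u = (u' + v)/(1 + u'v) with u' = 0.7884 and v = 0.988.
Numerator: 0.7884 + 0.988 = 1.7764. Denominator: 1 + (0.7884)(0.988) = 1.7789392.
u = 1.7764/1.7789392 = 0.99857, so the speed is 0.999c.

0.999c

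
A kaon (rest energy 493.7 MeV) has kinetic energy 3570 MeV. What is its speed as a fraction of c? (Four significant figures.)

0.9926c

K = (γ−1)mc², so γ = 1 + 3570/493.7 = 8.2311.
Then v/c = √(1 − γ⁻²) = √(1 − 0.0147599) = √0.9852401 = 0.9926.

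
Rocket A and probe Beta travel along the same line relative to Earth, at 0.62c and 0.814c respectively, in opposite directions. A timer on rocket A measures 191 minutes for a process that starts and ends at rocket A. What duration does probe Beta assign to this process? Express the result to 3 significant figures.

631 minutes

Speed of rocket A in probe Beta's frame: u = (v_A + v_B)/(1 + v_A v_B/c²) = (0.62 + 0.814)/(1 + 0.62×0.814) = 1.434/1.50468 = 0.95303; |u| = 0.95303c.
γ for this relative speed: γ = 1/√(1 − 0.908266) = 3.3017.
Rocket A's interval is proper; time dilation gives Δt_B = γΔτ = 3.3017 × 191 minutes = 631 minutes.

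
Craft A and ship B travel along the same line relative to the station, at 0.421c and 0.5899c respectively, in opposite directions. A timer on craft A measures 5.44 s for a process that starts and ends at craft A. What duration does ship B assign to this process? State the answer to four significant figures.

9.272 s

The velocity of craft A relative to ship B is (0.421 + 0.5899)c / (1 + 0.421×0.5899) = 0.80979c; relative speed 0.80979c.
γ for this relative speed: γ = 1/√(1 − 0.65576) = 1.7044.
Craft A's interval is proper; time dilation gives Δt_B = γΔτ = 1.7044 × 5.44 s = 9.272 s.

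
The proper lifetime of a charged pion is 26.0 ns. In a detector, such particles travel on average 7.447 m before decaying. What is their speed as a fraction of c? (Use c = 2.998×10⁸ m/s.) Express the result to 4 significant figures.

0.6908c

d = βγcτ ⇒ βγ = d/(cτ) = 7.447 m / (7.7948 m) = 0.95538.
β = (βγ)/√(1+(βγ)²) = 0.95538/√1.912751 = 0.6908.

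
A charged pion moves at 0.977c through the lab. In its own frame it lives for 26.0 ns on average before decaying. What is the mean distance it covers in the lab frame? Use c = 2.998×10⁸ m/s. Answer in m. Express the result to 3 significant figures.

With β = 0.977, γ = 1/√(1 − 0.977²) = 1/√0.045471 = 4.6896.
Lab-frame lifetime: Δt = γτ = 4.6896 × 26.0 ns = 121.93 ns.
Distance: d = vΔt = 0.977 × 2.998×10⁸ m/s × 1.2193×10^-7 s = 35.7 m.

35.7 m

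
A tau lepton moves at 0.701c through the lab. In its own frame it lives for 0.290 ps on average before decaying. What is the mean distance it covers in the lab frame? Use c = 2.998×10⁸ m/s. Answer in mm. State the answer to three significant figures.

0.0855 mm

β² = 0.491401, so γ = 1/√0.508599 = 1.4022.
Lab-frame lifetime: Δt = γτ = 1.4022 × 0.290 ps = 0.40664 ps.
Distance: d = vΔt = 0.701 × 2.998×10⁸ m/s × 4.0664×10^-13 s = 8.55×10^-5 m = 0.0855 mm.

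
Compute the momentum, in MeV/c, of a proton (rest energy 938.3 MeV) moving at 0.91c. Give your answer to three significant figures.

2060 MeV/c

β² = 0.8281, so γ = 1/√0.1719 = 2.4119.
Momentum: p = γβ·mc = 2.4119 × 0.91 × 938.3 MeV/c = 2060 MeV/c.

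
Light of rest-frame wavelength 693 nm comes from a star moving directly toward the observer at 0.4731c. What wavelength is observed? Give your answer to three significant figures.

414 nm

Relativistic Doppler for wavelength: λ_obs = λ_src · √((1−β)/(1+β)).
With β = 0.4731: factor = √(0.5269/1.4731) = 0.59806.
λ_obs = 693 × 0.59806 = 414 nm.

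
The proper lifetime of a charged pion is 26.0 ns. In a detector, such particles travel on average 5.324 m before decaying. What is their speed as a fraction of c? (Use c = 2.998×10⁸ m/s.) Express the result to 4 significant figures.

0.5640c

Lab distance = (lab lifetime)·v = γτ·βc, so βγ = d/(cτ) = 5.324/(2.998×10⁸ × 2.600×10^-8) = 0.68302.
With βγ = 0.68302: γ² = 1 + (βγ)² = 1.466516, and β = (βγ)/γ = 0.68302/1.211 = 0.5640.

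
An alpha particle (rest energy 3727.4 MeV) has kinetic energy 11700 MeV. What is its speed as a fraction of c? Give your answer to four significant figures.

0.9704c

K = (γ−1)mc², so γ = 1 + 11700/3727.4 = 4.1389.
Then v/c = √(1 − γ⁻²) = √(1 − 0.0583754) = √0.9416246 = 0.9704.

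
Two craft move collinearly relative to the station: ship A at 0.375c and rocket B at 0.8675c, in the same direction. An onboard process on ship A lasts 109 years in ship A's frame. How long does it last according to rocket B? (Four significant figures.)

Speed of ship A in rocket B's frame: u = (v_A − v_B)/(1 − v_A v_B/c²) = (0.375 − 0.8675)/(1 − 0.375×0.8675) = −0.4925/0.6746875 = −0.72997; |u| = 0.72997c.
At |u| = 0.72997c, γ = (1 − 0.532856)^(−1/2) = 1.4631.
The clock on ship A records proper time, so rocket B measures Δt = γΔτ = 1.4631 × 109 = 159.5 years.

159.5 years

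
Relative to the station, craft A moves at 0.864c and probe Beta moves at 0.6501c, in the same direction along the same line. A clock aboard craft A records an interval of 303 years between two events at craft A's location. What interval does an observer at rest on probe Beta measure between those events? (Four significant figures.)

Speed of craft A in probe Beta's frame: u = (v_A − v_B)/(1 − v_A v_B/c²) = (0.864 − 0.6501)/(1 − 0.864×0.6501) = 0.2139/0.4383136 = 0.48801; |u| = 0.48801c.
γ for this relative speed: γ = 1/√(1 − 0.238154) = 1.1457.
Craft A's interval is proper; time dilation gives Δt_B = γΔτ = 1.1457 × 303 years = 347.1 years.

347.1 years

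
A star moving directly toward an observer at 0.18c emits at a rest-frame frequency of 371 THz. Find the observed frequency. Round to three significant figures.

Relativistic Doppler (source moving toward): f_obs = f_src · √((1+β)/(1−β)).
With β = 0.18: factor = √(1.18/0.82) = 1.1996.
f_obs = 371 × 1.1996 = 445 THz.

445 THz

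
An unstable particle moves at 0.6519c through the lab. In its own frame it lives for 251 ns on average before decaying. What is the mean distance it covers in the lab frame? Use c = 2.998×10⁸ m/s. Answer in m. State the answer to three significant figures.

γ = 1/√(1 − β²) = 1/√(1 − 0.42497361) = 1/√0.57502639 = 1/0.758305 = 1.3187.
Lab-frame lifetime: Δt = γτ = 1.3187 × 251 ns = 330.99 ns.
Distance: d = vΔt = 0.6519 × 2.998×10⁸ m/s × 3.3099×10^-7 s = 64.7 m.

64.7 m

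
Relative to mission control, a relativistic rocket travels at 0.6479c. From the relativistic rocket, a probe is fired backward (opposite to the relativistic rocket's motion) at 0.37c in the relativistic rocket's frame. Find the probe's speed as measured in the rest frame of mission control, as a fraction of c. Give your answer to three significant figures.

0.366c

In units of c, u = (u' + v)/(1 + u'v) with u' = −0.37 and v = 0.6479.
Numerator: −0.37 + 0.6479 = 0.2779. Denominator: 1 + (−0.37)(0.6479) = 0.760277.
u = 0.2779/0.760277 = 0.36552, so the speed is 0.366c.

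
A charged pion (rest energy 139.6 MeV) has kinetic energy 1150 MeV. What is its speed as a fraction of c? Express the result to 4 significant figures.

0.9941c

γ = 1 + K/(mc²) = 1 + 1150/139.6 = 9.2378.
β = √(1 − 1/γ²) = √(1 − 0.0117183) = √0.9882817 = 0.9941.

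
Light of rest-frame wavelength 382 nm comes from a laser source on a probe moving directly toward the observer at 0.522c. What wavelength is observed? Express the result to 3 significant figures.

Relativistic Doppler for wavelength: λ_obs = λ_src · √((1−β)/(1+β)).
With β = 0.522: factor = √(0.478/1.522) = 0.56041.
λ_obs = 382 × 0.56041 = 214 nm.

214 nm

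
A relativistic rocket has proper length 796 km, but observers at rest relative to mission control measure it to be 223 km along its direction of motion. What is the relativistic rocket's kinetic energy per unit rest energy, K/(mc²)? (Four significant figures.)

2.570

From L = L₀/γ: γ = 796/223 = 3.56951.
Since K = (γ−1)mc², K/(mc²) = 3.56951 − 1 = 2.570.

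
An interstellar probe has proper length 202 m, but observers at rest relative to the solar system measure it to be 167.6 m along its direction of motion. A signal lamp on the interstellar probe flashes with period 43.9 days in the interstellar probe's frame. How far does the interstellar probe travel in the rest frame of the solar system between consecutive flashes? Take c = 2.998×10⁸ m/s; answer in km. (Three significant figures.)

7.65×10^11 km

From L = L₀/γ: γ = 202/167.6 = 1.20525.
β = √(1 − 1/γ²) = 0.5582. Lab-frame period = γτ = 1.20525×43.9 days = 52.91 days. Distance = βc × γτ = 0.5582 × 2.998×10⁸ m/s × 4571424 s = 7.6502×10^14 m = 7.65×10^11 km.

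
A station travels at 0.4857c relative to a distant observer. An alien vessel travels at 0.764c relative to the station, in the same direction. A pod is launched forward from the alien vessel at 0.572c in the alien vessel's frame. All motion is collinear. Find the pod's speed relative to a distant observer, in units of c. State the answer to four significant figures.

0.9751c

Compose velocities in two stages. Stage 1 (into S'): u₁ = (0.572+0.764)/(1+0.572×0.764) = 0.92971.
Stage 2 (into S): u = (0.92971+0.4857)/(1+0.92971×0.4857) = 0.9751, so the speed is 0.9751c.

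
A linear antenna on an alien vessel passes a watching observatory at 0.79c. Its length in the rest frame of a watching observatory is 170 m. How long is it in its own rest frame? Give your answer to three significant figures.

277 m

γ = 1/√(1 − β²) = 1/√(1 − 0.6241) = 1/√0.3759 = 1/0.613107 = 1.631.
Proper length: L₀ = γ·L = 1.631 × 170 = 277 m.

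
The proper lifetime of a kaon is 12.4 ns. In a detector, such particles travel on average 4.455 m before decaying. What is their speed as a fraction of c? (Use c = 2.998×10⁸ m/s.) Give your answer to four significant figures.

Lab distance = (lab lifetime)·v = γτ·βc, so βγ = d/(cτ) = 4.455/(2.998×10⁸ × 1.240×10^-8) = 1.1984.
With βγ = 1.1984: γ² = 1 + (βγ)² = 2.43616, and β = (βγ)/γ = 1.1984/1.56082 = 0.7678.

0.7678c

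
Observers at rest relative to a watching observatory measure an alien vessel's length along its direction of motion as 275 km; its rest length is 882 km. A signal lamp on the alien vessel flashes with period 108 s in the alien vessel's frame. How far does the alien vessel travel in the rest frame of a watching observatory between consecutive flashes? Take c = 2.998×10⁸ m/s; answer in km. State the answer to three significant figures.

9.87×10^7 km

From L = L₀/γ: γ = 882/275 = 3.20727.
β = √(1 − 1/γ²) = 0.95015. Lab-frame period = γτ = 3.20727×108 s = 346.39 s. Distance = βc × γτ = 0.95015 × 2.998×10⁸ m/s × 346.39 s = 9.8671×10^10 m = 9.87×10^7 km.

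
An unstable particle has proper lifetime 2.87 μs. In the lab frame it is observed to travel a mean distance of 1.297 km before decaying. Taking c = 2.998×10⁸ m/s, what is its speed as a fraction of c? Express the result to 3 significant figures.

d = βγcτ ⇒ βγ = d/(cτ) = 1297 m / (860.426 m) = 1.5074.
β = (βγ)/√(1+(βγ)²) = 1.5074/√3.27225 = 0.833.

0.833c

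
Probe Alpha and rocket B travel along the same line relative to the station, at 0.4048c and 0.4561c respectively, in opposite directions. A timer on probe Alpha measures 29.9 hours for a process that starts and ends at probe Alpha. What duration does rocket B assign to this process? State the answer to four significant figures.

43.53 hours

Transform probe Alpha's velocity into rocket B's frame: (0.4048 + 0.4561)/(1 + 0.4048·0.4561) = 0.8609/1.18462928, so the relative speed is 0.72673c.
At |u| = 0.72673c, γ = (1 − 0.528136)^(−1/2) = 1.4558.
Probe Alpha's interval is proper; time dilation gives Δt_B = γΔτ = 1.4558 × 29.9 hours = 43.53 hours.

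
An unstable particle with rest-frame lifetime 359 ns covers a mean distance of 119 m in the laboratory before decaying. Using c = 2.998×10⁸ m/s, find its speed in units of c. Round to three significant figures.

0.742c

Lab distance = (lab lifetime)·v = γτ·βc, so βγ = d/(cτ) = 119.0/(2.998×10⁸ × 3.590×10^-7) = 1.1057.
With βγ = 1.1057: γ² = 1 + (βγ)² = 2.22257, and β = (βγ)/γ = 1.1057/1.49083 = 0.742.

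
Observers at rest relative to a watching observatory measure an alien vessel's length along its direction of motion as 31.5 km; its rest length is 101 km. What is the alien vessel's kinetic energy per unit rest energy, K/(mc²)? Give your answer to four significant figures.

γ = L₀/L = 101/31.5 = 3.20635.
K/(mc²) = γ − 1 = 3.20635 − 1 = 2.206.

2.206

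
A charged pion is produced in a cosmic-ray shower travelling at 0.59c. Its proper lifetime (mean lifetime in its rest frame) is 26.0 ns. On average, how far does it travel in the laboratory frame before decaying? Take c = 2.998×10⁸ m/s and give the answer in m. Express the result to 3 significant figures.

Lorentz factor: γ = (1 − 0.3481)^(−1/2) = 1.2385.
Lab-frame lifetime: Δt = γτ = 1.2385 × 26.0 ns = 32.201 ns.
Distance: d = vΔt = 0.59 × 2.998×10⁸ m/s × 3.2201×10^-8 s = 5.70 m.

5.70 m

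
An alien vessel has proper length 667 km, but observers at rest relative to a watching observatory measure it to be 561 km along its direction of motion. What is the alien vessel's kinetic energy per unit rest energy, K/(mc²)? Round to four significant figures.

0.1889

γ = L₀/L = 667/561 = 1.18895.
Since K = (γ−1)mc², K/(mc²) = 1.18895 − 1 = 0.1889.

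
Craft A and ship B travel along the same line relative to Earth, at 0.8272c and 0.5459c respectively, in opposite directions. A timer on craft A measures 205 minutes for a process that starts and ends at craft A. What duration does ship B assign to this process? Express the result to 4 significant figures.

Speed of craft A in ship B's frame: u = (v_A + v_B)/(1 + v_A v_B/c²) = (0.8272 + 0.5459)/(1 + 0.8272×0.5459) = 1.3731/1.45156848 = 0.94594; |u| = 0.94594c.
At |u| = 0.94594c, γ = (1 − 0.894802)^(−1/2) = 3.0832.
The clock on craft A records proper time, so ship B measures Δt = γΔτ = 3.0832 × 205 = 632.1 minutes.

632.1 minutes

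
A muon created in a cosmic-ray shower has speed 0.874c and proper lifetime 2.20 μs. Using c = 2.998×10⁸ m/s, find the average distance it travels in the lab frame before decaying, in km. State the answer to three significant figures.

1.19 km

Lorentz factor: γ = (1 − 0.763876)^(−1/2) = 2.0579.
Lab-frame lifetime: Δt = γτ = 2.0579 × 2.20 μs = 4.5274 μs.
Distance: d = vΔt = 0.874 × 2.998×10⁸ m/s × 4.5274×10^-6 s = 1190 m = 1.19 km.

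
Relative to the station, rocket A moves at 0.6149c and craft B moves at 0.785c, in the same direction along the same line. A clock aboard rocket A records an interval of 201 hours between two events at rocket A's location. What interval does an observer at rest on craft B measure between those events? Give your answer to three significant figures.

213 hours

Speed of rocket A in craft B's frame: u = (v_A − v_B)/(1 − v_A v_B/c²) = (0.6149 − 0.785)/(1 − 0.6149×0.785) = −0.1701/0.5173035 = −0.32882; |u| = 0.32882c.
γ for this relative speed: γ = 1/√(1 − 0.108123) = 1.0589.
Rocket A's interval is proper; time dilation gives Δt_B = γΔτ = 1.0589 × 201 hours = 213 hours.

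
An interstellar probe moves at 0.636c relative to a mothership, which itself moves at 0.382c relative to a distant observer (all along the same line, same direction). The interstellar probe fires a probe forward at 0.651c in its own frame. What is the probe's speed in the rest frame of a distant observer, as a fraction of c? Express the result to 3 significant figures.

Compose velocities in two stages. Stage 1 (into S'): u₁ = (0.651+0.636)/(1+0.651×0.636) = 0.91016.
Stage 2 (into S): u = (0.91016+0.382)/(1+0.91016×0.382) = 0.9588, so the speed is 0.959c.

0.959c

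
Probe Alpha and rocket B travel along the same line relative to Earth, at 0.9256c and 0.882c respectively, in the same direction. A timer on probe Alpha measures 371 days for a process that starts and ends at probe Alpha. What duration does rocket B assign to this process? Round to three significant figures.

The velocity of probe Alpha relative to rocket B is (0.9256 − 0.882)c / (1 − 0.9256×0.882) = 0.23745c; relative speed 0.23745c.
At |u| = 0.23745c, γ = (1 − 0.0563825)^(−1/2) = 1.0294.
The clock on probe Alpha records proper time, so rocket B measures Δt = γΔτ = 1.0294 × 371 = 382 days.

382 days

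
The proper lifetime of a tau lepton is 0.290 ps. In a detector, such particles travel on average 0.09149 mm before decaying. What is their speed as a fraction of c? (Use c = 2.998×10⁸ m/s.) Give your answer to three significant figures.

0.725c

Let x = d/(cτ) = 9.149×10^-5 m / (2.998×10⁸ m/s × 2.900×10^-13 s) = 1.0523. Since d = βγcτ, x = βγ = β/√(1−β²).
Solving: β² = x²/(1+x²) = 1.10734/2.10734 = 0.525468, so β = 0.725.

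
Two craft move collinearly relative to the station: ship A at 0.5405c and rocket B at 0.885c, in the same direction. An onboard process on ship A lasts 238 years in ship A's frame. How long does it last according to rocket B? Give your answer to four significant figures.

316.9 years

The velocity of ship A relative to rocket B is (0.5405 − 0.885)c / (1 − 0.5405×0.885) = −0.66039c; relative speed 0.66039c.
γ for this relative speed: γ = 1/√(1 − 0.436115) = 1.3317.
The clock on ship A records proper time, so rocket B measures Δt = γΔτ = 1.3317 × 238 = 316.9 years.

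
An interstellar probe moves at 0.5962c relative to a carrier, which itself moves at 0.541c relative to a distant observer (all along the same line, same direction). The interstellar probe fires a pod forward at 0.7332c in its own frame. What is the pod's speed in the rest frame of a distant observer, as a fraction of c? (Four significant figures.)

0.9771c

Apply u = (u'+v)/(1+u'v) twice. Pod in the carrier frame: (0.7332+0.5962)/(1+0.7332·0.5962) = 1.3294/1.43713384 = 0.92504c.
That velocity, transformed to the rest frame of a distant observer: (0.92504+0.541)/(1+0.92504·0.541) = 1.46604/1.50044664 = 0.97707c.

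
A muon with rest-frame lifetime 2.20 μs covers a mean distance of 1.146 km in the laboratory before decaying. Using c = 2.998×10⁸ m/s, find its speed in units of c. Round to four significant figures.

Let x = d/(cτ) = 1146 m / (2.998×10⁸ m/s × 2.200×10^-6 s) = 1.7375. Since d = βγcτ, x = βγ = β/√(1−β²).
Solving: β² = x²/(1+x²) = 3.01891/4.01891 = 0.751176, so β = 0.8667.

0.8667c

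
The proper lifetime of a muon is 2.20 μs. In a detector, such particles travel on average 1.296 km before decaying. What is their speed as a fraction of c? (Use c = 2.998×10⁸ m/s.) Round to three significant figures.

Lab distance = (lab lifetime)·v = γτ·βc, so βγ = d/(cτ) = 1296/(2.998×10⁸ × 2.200×10^-6) = 1.9649.
With βγ = 1.9649: γ² = 1 + (βγ)² = 4.86083, and β = (βγ)/γ = 1.9649/2.20473 = 0.891.

0.891c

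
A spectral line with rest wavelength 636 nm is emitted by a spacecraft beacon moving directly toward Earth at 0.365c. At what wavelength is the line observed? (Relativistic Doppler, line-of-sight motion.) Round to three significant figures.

434 nm

Relativistic Doppler for wavelength: λ_obs = λ_src · √((1−β)/(1+β)).
With β = 0.365: factor = √(0.635/1.365) = 0.68206.
λ_obs = 636 × 0.68206 = 434 nm.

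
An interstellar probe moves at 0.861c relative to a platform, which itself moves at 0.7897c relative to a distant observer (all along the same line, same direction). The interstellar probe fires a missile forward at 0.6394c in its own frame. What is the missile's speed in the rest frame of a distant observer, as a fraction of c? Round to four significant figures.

Apply u = (u'+v)/(1+u'v) twice. Missile in the platform frame: (0.6394+0.861)/(1+0.6394·0.861) = 1.5004/1.5505234 = 0.96767c.
That velocity, transformed to the rest frame of a distant observer: (0.96767+0.7897)/(1+0.96767·0.7897) = 1.75737/1.764168999 = 0.99615c.

0.9961c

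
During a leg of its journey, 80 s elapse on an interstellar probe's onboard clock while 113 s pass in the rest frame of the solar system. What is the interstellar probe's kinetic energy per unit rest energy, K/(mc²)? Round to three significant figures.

The time-dilation ratio gives γ = 113/80 = 1.4125.
Since K = (γ−1)mc², K/(mc²) = 1.4125 − 1 = 0.413.

0.413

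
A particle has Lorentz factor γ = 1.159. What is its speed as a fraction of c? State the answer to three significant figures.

0.506c

β = √(1 − 1/γ²) = √(1 − 1/1.343281) = √0.255554 = 0.506.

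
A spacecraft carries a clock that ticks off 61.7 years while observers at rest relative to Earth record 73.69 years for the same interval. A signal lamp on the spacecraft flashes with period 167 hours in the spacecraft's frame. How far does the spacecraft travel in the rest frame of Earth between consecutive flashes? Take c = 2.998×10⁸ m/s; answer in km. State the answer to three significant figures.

From Δt = γΔτ: γ = 73.69/61.7 = 1.19433.
β = √(1 − 1/γ²) = 0.54676. Lab-frame period = γτ = 1.19433×167 hours = 199.45 hours. Distance = βc × γτ = 0.54676 × 2.998×10⁸ m/s × 718020 s = 1.1770×10^14 m = 1.18×10^11 km.

1.18×10^11 km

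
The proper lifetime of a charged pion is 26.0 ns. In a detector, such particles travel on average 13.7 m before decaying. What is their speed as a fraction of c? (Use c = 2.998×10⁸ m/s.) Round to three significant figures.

Lab distance = (lab lifetime)·v = γτ·βc, so βγ = d/(cτ) = 13.70/(2.998×10⁸ × 2.600×10^-8) = 1.7576.
With βγ = 1.7576: γ² = 1 + (βγ)² = 4.08916, and β = (βγ)/γ = 1.7576/2.02217 = 0.869.

0.869c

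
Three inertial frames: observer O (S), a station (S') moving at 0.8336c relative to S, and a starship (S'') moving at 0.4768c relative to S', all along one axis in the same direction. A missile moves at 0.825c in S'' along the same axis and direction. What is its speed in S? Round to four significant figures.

0.9939c

Compose velocities in two stages. Stage 1 (into S'): u₁ = (0.825+0.4768)/(1+0.825×0.4768) = 0.93429.
Stage 2 (into S): u = (0.93429+0.8336)/(1+0.93429×0.8336) = 0.99385, so the speed is 0.9939c.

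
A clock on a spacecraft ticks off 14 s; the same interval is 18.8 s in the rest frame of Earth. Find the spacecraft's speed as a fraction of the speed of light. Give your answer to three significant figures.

0.667c

γ = Δt/Δτ = 18.8/14 = 1.3429.
β = √(1 − 1/γ²) = √(1 − 0.554514) = √0.445486 = 0.667.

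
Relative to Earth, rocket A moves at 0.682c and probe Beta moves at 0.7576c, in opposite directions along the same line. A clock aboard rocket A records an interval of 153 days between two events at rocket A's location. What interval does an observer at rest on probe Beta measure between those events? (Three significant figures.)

486 days

The velocity of rocket A relative to probe Beta is (0.682 + 0.7576)c / (1 + 0.682×0.7576) = 0.94918c; relative speed 0.94918c.
At |u| = 0.94918c, γ = (1 − 0.900943)^(−1/2) = 3.1773.
The clock on rocket A records proper time, so probe Beta measures Δt = γΔτ = 3.1773 × 153 = 486 days.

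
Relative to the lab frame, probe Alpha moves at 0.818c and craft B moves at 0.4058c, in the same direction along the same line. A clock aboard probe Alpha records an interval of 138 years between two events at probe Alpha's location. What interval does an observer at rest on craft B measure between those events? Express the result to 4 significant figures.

The velocity of probe Alpha relative to craft B is (0.818 − 0.4058)c / (1 − 0.818×0.4058) = 0.61701c; relative speed 0.61701c.
At |u| = 0.61701c, γ = (1 − 0.380701)^(−1/2) = 1.2707.
The clock on probe Alpha records proper time, so craft B measures Δt = γΔτ = 1.2707 × 138 = 175.4 years.

175.4 years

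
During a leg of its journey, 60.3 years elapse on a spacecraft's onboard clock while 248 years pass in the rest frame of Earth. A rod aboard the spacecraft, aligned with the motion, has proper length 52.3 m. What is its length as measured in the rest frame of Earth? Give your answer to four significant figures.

γ = Δt/Δτ = 248/60.3 = 4.11277.
The rod contracts by the same γ: 52.3 m / 4.11277 = 12.72 m.

12.72 m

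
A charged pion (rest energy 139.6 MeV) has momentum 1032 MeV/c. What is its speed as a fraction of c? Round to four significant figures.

βγ = pc/(mc²) = 1032/139.6 = 7.3926.
Since γ² = 1 + (βγ)² = 55.6505, γ = √55.6505 = 7.45993, and β = (βγ)/γ = 7.3926/7.45993 = 0.9910.

0.9910c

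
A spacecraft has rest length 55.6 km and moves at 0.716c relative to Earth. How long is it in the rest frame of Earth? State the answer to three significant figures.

38.8 km

With β = 0.716, γ = 1/√(1 − 0.716²) = 1/√0.487344 = 1.4325.
Length contraction: L = L₀/γ = 55.6/1.4325 = 38.8 km.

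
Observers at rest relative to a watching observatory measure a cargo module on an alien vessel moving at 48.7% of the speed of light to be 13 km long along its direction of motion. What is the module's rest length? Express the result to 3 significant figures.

14.9 km

Lorentz factor: γ = (1 − 0.237169)^(−1/2) = 1.1449.
Proper length: L₀ = γ·L = 1.1449 × 13 = 14.9 km.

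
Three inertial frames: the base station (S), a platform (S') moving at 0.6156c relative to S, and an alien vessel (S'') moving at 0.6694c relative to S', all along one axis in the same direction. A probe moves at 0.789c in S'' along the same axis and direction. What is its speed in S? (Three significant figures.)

First combine the probe and alien vessel (S''→S'): u₁ = (0.789 + 0.6694)/(1 + 0.789×0.6694) = 1.4584/1.5281566 = 0.95435.
Then combine with the platform (S'→S): u = (0.95435 + 0.6156)/(1 + 0.95435×0.6156) = 1.56995/1.58749786 = 0.98895.

0.989c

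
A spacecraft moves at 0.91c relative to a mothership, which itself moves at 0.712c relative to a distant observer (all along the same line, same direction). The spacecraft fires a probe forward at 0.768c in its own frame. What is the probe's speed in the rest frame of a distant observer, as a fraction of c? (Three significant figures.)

First combine the probe and spacecraft (S''→S'): u₁ = (0.768 + 0.91)/(1 + 0.768×0.91) = 1.678/1.69888 = 0.98771.
Then combine with the mothership (S'→S): u = (0.98771 + 0.712)/(1 + 0.98771×0.712) = 1.69971/1.70324952 = 0.99792.

0.998c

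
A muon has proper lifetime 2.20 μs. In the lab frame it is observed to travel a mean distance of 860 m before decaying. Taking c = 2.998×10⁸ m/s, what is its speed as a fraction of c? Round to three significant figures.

0.794c

Lab distance = (lab lifetime)·v = γτ·βc, so βγ = d/(cτ) = 860.0/(2.998×10⁸ × 2.200×10^-6) = 1.3039.
With βγ = 1.3039: γ² = 1 + (βγ)² = 2.70016, and β = (βγ)/γ = 1.3039/1.64322 = 0.794.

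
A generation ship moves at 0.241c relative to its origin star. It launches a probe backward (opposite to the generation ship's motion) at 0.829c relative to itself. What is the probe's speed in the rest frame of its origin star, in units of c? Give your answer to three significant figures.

0.735c

Relativistic velocity addition: u = (u' + v)/(1 + u'v/c²), with u' = −0.829c and v = 0.241c.
Numerator: −0.829 + 0.241 = −0.588. Denominator: 1 + (−0.829)(0.241) = 0.800211.
u = −0.588/0.800211 = −0.73481, so the speed is 0.735c.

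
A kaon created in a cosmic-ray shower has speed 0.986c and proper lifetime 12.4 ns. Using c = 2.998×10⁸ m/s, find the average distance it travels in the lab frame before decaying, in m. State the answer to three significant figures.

22.0 m

γ = 1/√(1 − β²) = 1/√(1 − 0.972196) = 1/√0.027804 = 1/0.166745 = 5.9972.
Lab-frame lifetime: Δt = γτ = 5.9972 × 12.4 ns = 74.365 ns.
Distance: d = vΔt = 0.986 × 2.998×10⁸ m/s × 7.4365×10^-8 s = 22.0 m.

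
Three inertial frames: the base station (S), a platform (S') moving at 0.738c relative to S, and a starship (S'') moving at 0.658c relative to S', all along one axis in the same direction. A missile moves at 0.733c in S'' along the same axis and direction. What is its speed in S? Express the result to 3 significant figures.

0.990c

Apply u = (u'+v)/(1+u'v) twice. Missile in the platform frame: (0.733+0.658)/(1+0.733·0.658) = 1.391/1.482314 = 0.9384c.
That velocity, transformed to the rest frame of the base station: (0.9384+0.738)/(1+0.9384·0.738) = 1.6764/1.6925392 = 0.99046c.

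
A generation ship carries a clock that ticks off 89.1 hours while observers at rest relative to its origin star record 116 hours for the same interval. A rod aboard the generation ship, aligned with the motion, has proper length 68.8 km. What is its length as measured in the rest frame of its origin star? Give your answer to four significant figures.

52.85 km

From Δt = γΔτ: γ = 116/89.1 = 1.30191.
The rod contracts by the same γ: 68.8 km / 1.30191 = 52.85 km.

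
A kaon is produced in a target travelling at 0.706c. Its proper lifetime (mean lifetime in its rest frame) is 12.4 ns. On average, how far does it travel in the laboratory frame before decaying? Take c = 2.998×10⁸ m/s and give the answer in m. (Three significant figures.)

3.71 m

With β = 0.706, γ = 1/√(1 − 0.706²) = 1/√0.501564 = 1.412.
Lab-frame lifetime: Δt = γτ = 1.412 × 12.4 ns = 17.509 ns.
Distance: d = vΔt = 0.706 × 2.998×10⁸ m/s × 1.7509×10^-8 s = 3.71 m.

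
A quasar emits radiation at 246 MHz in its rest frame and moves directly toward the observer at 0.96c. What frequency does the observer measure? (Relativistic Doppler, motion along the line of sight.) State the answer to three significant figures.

1720 MHz

Relativistic Doppler (source moving toward): f_obs = f_src · √((1+β)/(1−β)).
With β = 0.96: factor = √(1.96/0.04) = 7.
f_obs = 246 × 7 = 1720 MHz.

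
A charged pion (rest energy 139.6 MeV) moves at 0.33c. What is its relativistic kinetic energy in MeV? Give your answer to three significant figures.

8.28 MeV

Lorentz factor: γ = (1 − 0.1089)^(−1/2) = 1.059343.
Kinetic energy: K = (γ − 1)mc² = (1.059343 − 1) × 139.6 MeV = 0.059343 × 139.6 = 8.28 MeV.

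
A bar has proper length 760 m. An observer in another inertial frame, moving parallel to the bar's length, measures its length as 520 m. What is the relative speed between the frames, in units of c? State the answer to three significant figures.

0.729c

Length contraction gives γ = L₀/L = 760/520 = 1.4615.
β = √(1 − 1/γ²) = √0.531831 = 0.729.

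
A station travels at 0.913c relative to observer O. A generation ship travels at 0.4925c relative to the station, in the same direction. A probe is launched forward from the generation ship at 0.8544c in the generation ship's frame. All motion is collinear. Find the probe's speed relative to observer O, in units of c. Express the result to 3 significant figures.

First combine the probe and generation ship (S''→S'): u₁ = (0.8544 + 0.4925)/(1 + 0.8544×0.4925) = 1.3469/1.420792 = 0.94799.
Then combine with the station (S'→S): u = (0.94799 + 0.913)/(1 + 0.94799×0.913) = 1.86099/1.86551487 = 0.99757.

0.998c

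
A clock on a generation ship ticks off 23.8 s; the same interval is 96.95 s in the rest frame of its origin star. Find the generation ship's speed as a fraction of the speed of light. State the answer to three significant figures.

γ = Δt/Δτ = 96.95/23.8 = 4.0735.
β = √(1 − 1/γ²) = √(1 − 0.0602649) = √0.9397351 = 0.969.

0.969c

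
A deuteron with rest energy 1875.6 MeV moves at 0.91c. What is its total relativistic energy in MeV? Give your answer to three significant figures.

4520 MeV

γ = 1/√(1 − β²) = 1/√(1 − 0.8281) = 1/√0.1719 = 1/0.414608 = 2.4119.
Total energy: E = γmc² = 2.4119 × 1875.6 MeV = 4520 MeV.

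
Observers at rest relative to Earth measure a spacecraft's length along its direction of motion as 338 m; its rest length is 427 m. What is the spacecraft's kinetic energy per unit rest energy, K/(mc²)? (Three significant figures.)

0.263

Length contraction gives γ = L₀/L = 427/338 = 1.26331.
K/(mc²) = γ − 1 = 1.26331 − 1 = 0.263.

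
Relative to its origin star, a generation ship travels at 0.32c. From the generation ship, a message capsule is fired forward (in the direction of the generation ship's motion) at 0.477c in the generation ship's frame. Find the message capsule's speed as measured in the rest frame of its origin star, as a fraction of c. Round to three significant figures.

0.691c

In units of c, u = (u' + v)/(1 + u'v) with u' = 0.477 and v = 0.32.
Numerator: 0.477 + 0.32 = 0.797. Denominator: 1 + (0.477)(0.32) = 1.15264.
u = 0.797/1.15264 = 0.69146, so the speed is 0.691c.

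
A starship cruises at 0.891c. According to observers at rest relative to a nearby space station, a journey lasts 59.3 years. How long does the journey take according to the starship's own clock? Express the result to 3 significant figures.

With β = 0.891, γ = 1/√(1 − 0.891²) = 1/√0.206119 = 2.2026.
The starship's clock runs slow as seen from a nearby space station, so Δτ = Δt/γ = 59.3/2.2026 = 26.9 years.

26.9 years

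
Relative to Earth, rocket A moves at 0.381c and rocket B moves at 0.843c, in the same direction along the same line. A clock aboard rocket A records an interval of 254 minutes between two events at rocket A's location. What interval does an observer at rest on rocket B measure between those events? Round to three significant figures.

Transform rocket A's velocity into rocket B's frame: (0.381 − 0.843)/(1 − 0.381·0.843) = −0.462/0.678817, so the relative speed is 0.6806c.
At |u| = 0.6806c, γ = (1 − 0.463216)^(−1/2) = 1.3649.
The clock on rocket A records proper time, so rocket B measures Δt = γΔτ = 1.3649 × 254 = 347 minutes.

347 minutes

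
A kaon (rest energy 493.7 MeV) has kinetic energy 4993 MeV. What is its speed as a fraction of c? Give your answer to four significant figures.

K = (γ−1)mc², so γ = 1 + 4993/493.7 = 11.113.
Then v/c = √(1 − γ⁻²) = √(1 − 0.00809725) = √0.99190275 = 0.9959.

0.9959c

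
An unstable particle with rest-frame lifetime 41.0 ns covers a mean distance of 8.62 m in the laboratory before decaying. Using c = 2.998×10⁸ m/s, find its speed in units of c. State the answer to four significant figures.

d = βγcτ ⇒ βγ = d/(cτ) = 8.620 m / (12.2918 m) = 0.70128.
β = (βγ)/√(1+(βγ)²) = 0.70128/√1.491794 = 0.5742.

0.5742c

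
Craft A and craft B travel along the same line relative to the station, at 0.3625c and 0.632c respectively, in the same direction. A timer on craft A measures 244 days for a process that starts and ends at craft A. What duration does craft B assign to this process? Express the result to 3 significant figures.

260 days

Speed of craft A in craft B's frame: u = (v_A − v_B)/(1 − v_A v_B/c²) = (0.3625 − 0.632)/(1 − 0.3625×0.632) = −0.2695/0.7709 = −0.34959; |u| = 0.34959c.
γ for this relative speed: γ = 1/√(1 − 0.122213) = 1.0673.
The clock on craft A records proper time, so craft B measures Δt = γΔτ = 1.0673 × 244 = 260 days.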